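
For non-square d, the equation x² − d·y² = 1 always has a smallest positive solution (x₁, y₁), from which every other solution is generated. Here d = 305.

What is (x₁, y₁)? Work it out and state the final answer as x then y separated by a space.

d=305: √d = [17; 2,6,2,34] (ℓ=4, even), read p_3/q_3
k=0  a_k=17  p_k/q_k = 17/1
…
k=2  a_k=6  p_k/q_k = 227/13
k=3  a_k=2  p_k/q_k = 489/28
→ (489, 28).  Check: 489²=239121, 305·28²=239120, difference 1.

489 28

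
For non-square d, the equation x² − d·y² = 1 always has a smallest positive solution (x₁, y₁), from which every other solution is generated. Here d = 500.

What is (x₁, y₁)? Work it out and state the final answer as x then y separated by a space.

d=500: √d = [22; 2,1,3,2,1,…,1,2,44] (ℓ=14, even), read p_13/q_13
k=0  a_k=22  p_k/q_k = 22/1
k=1  a_k=2  p_k/q_k = 45/2
…
k=4  a_k=2  p_k/q_k = 559/25
…
k=11  a_k=3  p_k/q_k = 259205/11592
k=12  a_k=1  p_k/q_k = 335522/15005
k=13  a_k=2  p_k/q_k = 930249/41602
→ (930249, 41602).  Check: 930249²=865363202001, 500·41602²=865363202000, difference 1.

930249 41602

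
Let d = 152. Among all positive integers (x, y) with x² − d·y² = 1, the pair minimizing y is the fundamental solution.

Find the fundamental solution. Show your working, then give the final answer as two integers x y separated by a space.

37 3

d=152: √d = [12; 3,24] (ℓ=2, even), read p_1/q_1
i=0: a=12 ⇒ p=12, q=1
i=1: a=3 ⇒ p=37, q=3
→ (37, 3).  Check: 37²=1369, 152·3²=1368, difference 1.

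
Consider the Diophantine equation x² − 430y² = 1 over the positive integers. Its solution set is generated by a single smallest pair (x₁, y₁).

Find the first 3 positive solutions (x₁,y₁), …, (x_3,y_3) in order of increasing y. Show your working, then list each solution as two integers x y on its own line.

[20; 1,2,1,3,1,…,2,1,40] for √430; ℓ=14 ⇒ convergent index 13
a_0=20:  p_0=20·1+0=20,  q_0=20·0+1=1
a_1=1:  p_1=1·20+1=21,  q_1=1·1+0=1
…
a_3=1:  p_3=1·62+21=83,  q_3=1·3+1=4
a_4=3:  p_4=3·83+62=311,  q_4=3·4+3=15
a_5=1:  p_5=1·311+83=394,  q_5=1·15+4=19
a_6=6:  p_6=6·394+311=2675,  q_6=6·19+15=129
a_7=8:  p_7=8·2675+394=21794,  q_7=8·129+19=1051
a_8=6:  p_8=6·21794+2675=133439,  q_8=6·1051+129=6435
a_9=1:  p_9=1·133439+21794=155233,  q_9=1·6435+1051=7486
…
a_11=1:  p_11=1·599138+155233=754371,  q_11=1·28893+7486=36379
a_12=2:  p_12=2·754371+599138=2107880,  q_12=2·36379+28893=101651
a_13=1:  p_13=1·2107880+754371=2862251,  q_13=1·101651+36379=138030
fundamental: x₁=2862251, y₁=138030  (since 8192480787001 − 430·19052280900 = 1)
k=2:  x_2 = 2862251·2862251+430·138030·138030 = 16384961574001,  y_2 = 2862251·138030+138030·2862251 = 790153011060
k=3:  x_3 = 2862251·16384961574001+430·138030·790153011060 = 93795745300289010251,  y_3 = 2862251·790153011060+138030·16384961574001 = 4523232492118854090

2862251 138030
16384961574001 790153011060
93795745300289010251 4523232492118854090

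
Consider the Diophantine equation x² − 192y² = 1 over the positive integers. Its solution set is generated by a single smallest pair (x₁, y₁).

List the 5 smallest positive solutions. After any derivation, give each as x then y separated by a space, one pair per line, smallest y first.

97 7
18817 1358
3650401 263445
708158977 51106972
137379191137 9914489123

√192 → a₀=13, period (1,5,1,26); ℓ=4 even so k=3
i=0: a=13 ⇒ p=13, q=1
…
i=2: a=5 ⇒ p=83, q=6
i=3: a=1 ⇒ p=97, q=7
(x₁, y₁) = (97, 7);  97² − 192·7² = 1 ✓
n=2: (97,7)∘(97,7) = (97·97+192·7·7, 97·7+7·97) = (18817,1358)
n=3: (18817,1358)∘(97,7) = (97·18817+192·7·1358, 97·1358+7·18817) = (3650401,263445)
n=4: (3650401,263445)∘(97,7) = (97·3650401+192·7·263445, 97·263445+7·3650401) = (708158977,51106972)
n=5: (708158977,51106972)∘(97,7) = (97·708158977+192·7·51106972, 97·51106972+7·708158977) = (137379191137,9914489123)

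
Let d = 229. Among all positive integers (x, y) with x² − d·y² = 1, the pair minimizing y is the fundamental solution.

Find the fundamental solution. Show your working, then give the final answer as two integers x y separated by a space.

5848201 386460

[15; 7,1,1,7,30] for √229; ℓ=5 ⇒ convergent index 9
a_0=15:  p_0=15·1+0=15,  q_0=15·0+1=1
a_1=7:  p_1=7·15+1=106,  q_1=7·1+0=7
…
a_4=7:  p_4=7·227+121=1710,  q_4=7·15+8=113
…
a_6=7:  p_6=7·51527+1710=362399,  q_6=7·3405+113=23948
a_7=1:  p_7=1·362399+51527=413926,  q_7=1·23948+3405=27353
a_8=1:  p_8=1·413926+362399=776325,  q_8=1·27353+23948=51301
a_9=7:  p_9=7·776325+413926=5848201,  q_9=7·51301+27353=386460
(x₁, y₁) = (5848201, 386460);  5848201² − 229·386460² = 1 ✓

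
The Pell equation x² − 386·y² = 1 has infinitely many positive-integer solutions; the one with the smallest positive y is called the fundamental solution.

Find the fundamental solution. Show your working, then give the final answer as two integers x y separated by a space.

[19; 1,1,1,4,1,18,1,4,1,1,1,38] for √386; ℓ=12 ⇒ convergent index 11
k=0  a_k=19  p_k/q_k = 19/1
k=1  a_k=1  p_k/q_k = 20/1
k=2  a_k=1  p_k/q_k = 39/2
k=3  a_k=1  p_k/q_k = 59/3
k=4  a_k=4  p_k/q_k = 275/14
k=5  a_k=1  p_k/q_k = 334/17
k=6  a_k=18  p_k/q_k = 6287/320
k=7  a_k=1  p_k/q_k = 6621/337
k=8  a_k=4  p_k/q_k = 32771/1668
k=9  a_k=1  p_k/q_k = 39392/2005
k=10  a_k=1  p_k/q_k = 72163/3673
k=11  a_k=1  p_k/q_k = 111555/5678
fundamental: x₁=111555, y₁=5678  (since 12444518025 − 386·32239684 = 1)

111555 5678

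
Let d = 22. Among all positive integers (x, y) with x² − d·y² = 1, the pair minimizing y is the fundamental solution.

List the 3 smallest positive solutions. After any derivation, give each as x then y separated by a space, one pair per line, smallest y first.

197 42
77617 16548
30580901 6519870

d=22: √d = [4; 1,2,4,2,1,8] (ℓ=6, even), read p_5/q_5
k=0  a_k=4  p_k/q_k = 4/1
…
k=3  a_k=4  p_k/q_k = 61/13
k=4  a_k=2  p_k/q_k = 136/29
k=5  a_k=1  p_k/q_k = 197/42
fundamental: x₁=197, y₁=42  (since 38809 − 22·1764 = 1)
(x_2, y_2) = (197·197 + 22·42·42, 197·42 + 42·197) = (77617, 16548)
(x_3, y_3) = (197·77617 + 22·42·16548, 197·16548 + 42·77617) = (30580901, 6519870)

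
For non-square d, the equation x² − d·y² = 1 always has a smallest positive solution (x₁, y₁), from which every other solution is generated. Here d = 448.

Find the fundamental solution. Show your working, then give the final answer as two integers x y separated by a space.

127 6

√448 → a₀=21, period (6,42); ℓ=2 even so k=1
i=0: a=21 ⇒ p=21, q=1
i=1: a=6 ⇒ p=127, q=6
fundamental: x₁=127, y₁=6  (since 16129 − 448·36 = 1)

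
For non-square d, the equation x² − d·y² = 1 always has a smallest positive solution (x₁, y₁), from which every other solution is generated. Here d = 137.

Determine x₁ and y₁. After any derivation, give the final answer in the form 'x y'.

[11; 1,2,2,1,1,2,2,1,22] for √137; ℓ=9 ⇒ convergent index 17
step 0: (11, 1)  from 11·(1,0) + (0,1)
…
step 2: (35, 3)  from 2·(12,1) + (11,1)
…
step 7: (1229, 105)  from 2·(515,44) + (199,17)
…
step 10: (41341, 3532)  from 1·(39597,3383) + (1744,149)
…
step 14: (694077, 59299)  from 1·(408178,34873) + (285899,24426)
step 15: (1796332, 153471)  from 2·(694077,59299) + (408178,34873)
step 16: (4286741, 366241)  from 2·(1796332,153471) + (694077,59299)
step 17: (6083073, 519712)  from 1·(4286741,366241) + (1796332,153471)
(x₁, y₁) = (6083073, 519712);  6083073² − 137·519712² = 1 ✓

6083073 519712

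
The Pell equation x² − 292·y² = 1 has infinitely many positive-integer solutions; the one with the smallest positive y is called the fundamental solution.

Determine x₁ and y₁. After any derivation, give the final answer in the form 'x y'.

2281249 133500

[17; 11,2,1,3,8,3,1,2,11,34] for √292; ℓ=10 ⇒ convergent index 9
i=0: a=17 ⇒ p=17, q=1
i=1: a=11 ⇒ p=188, q=11
i=2: a=2 ⇒ p=393, q=23
…
i=5: a=8 ⇒ p=17669, q=1034
…
i=7: a=1 ⇒ p=72812, q=4261
i=8: a=2 ⇒ p=200767, q=11749
i=9: a=11 ⇒ p=2281249, q=133500
fundamental: x₁=2281249, y₁=133500  (since 5204097000001 − 292·17822250000 = 1)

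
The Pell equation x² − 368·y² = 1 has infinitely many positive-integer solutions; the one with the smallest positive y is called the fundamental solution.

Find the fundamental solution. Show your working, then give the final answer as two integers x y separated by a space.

1151 60

√368 → a₀=19, period (5,2,5,38); ℓ=4 even so k=3
a_0=19:  p_0=19·1+0=19,  q_0=19·0+1=1
…
a_2=2:  p_2=2·96+19=211,  q_2=2·5+1=11
a_3=5:  p_3=5·211+96=1151,  q_3=5·11+5=60
→ (1151, 60).  Check: 1151²=1324801, 368·60²=1324800, difference 1.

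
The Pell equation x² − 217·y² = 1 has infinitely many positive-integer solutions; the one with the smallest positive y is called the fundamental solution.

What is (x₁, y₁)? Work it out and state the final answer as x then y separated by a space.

[14; 1,2,1,2,1,…,2,1,28] for √217; ℓ=16 ⇒ convergent index 15
k=0  a_k=14  p_k/q_k = 14/1
…
k=3  a_k=1  p_k/q_k = 59/4
…
k=5  a_k=1  p_k/q_k = 221/15
k=6  a_k=1  p_k/q_k = 383/26
…
k=9  a_k=9  p_k/q_k = 139163/9447
k=10  a_k=1  p_k/q_k = 154218/10469
…
k=12  a_k=2  p_k/q_k = 740980/50301
…
k=14  a_k=2  p_k/q_k = 2809702/190735
k=15  a_k=1  p_k/q_k = 3844063/260952
(x₁, y₁) = (3844063, 260952);  3844063² − 217·260952² = 1 ✓

3844063 260952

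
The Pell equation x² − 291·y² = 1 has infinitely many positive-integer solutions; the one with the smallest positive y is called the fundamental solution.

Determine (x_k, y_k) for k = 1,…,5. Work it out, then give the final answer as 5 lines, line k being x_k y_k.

290 17
168199 9860
97555130 5718783
56581807201 3316884280
32817350621450 1923787163617

[17; 17,34] for √291; ℓ=2 ⇒ convergent index 1
i=0: a=17 ⇒ p=17, q=1
i=1: a=17 ⇒ p=290, q=17
fundamental: x₁=290, y₁=17  (since 84100 − 291·289 = 1)
k=2:  x_2 = 290·290+291·17·17 = 168199,  y_2 = 290·17+17·290 = 9860
k=3:  x_3 = 290·168199+291·17·9860 = 97555130,  y_3 = 290·9860+17·168199 = 5718783
k=4:  x_4 = 290·97555130+291·17·5718783 = 56581807201,  y_4 = 290·5718783+17·97555130 = 3316884280
k=5:  x_5 = 290·56581807201+291·17·3316884280 = 32817350621450,  y_5 = 290·3316884280+17·56581807201 = 1923787163617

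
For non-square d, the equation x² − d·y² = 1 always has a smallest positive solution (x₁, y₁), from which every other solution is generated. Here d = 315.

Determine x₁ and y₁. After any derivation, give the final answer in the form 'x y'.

71 4

√315 → a₀=17, period (1,2,1,34); ℓ=4 even so k=3
a_0=17:  p_0=17·1+0=17,  q_0=17·0+1=1
…
a_2=2:  p_2=2·18+17=53,  q_2=2·1+1=3
a_3=1:  p_3=1·53+18=71,  q_3=1·3+1=4
→ (71, 4).  Check: 71²=5041, 315·4²=5040, difference 1.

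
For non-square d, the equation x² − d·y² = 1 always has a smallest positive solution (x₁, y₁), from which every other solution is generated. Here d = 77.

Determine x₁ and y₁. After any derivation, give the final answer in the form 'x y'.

d=77: √d = [8; 1,3,2,3,1,16] (ℓ=6, even), read p_5/q_5
step 0: (8, 1)  from 8·(1,0) + (0,1)
step 1: (9, 1)  from 1·(8,1) + (1,0)
step 2: (35, 4)  from 3·(9,1) + (8,1)
…
step 4: (272, 31)  from 3·(79,9) + (35,4)
step 5: (351, 40)  from 1·(272,31) + (79,9)
fundamental: x₁=351, y₁=40  (since 123201 − 77·1600 = 1)

351 40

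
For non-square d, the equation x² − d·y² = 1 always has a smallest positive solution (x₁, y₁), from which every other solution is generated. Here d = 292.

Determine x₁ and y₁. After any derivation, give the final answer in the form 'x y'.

√292 → a₀=17, period (11,2,1,3,8,3,1,2,11,34); ℓ=10 even so k=9
step 0: (17, 1)  from 17·(1,0) + (0,1)
step 1: (188, 11)  from 11·(17,1) + (1,0)
step 2: (393, 23)  from 2·(188,11) + (17,1)
step 3: (581, 34)  from 1·(393,23) + (188,11)
step 4: (2136, 125)  from 3·(581,34) + (393,23)
step 5: (17669, 1034)  from 8·(2136,125) + (581,34)
step 6: (55143, 3227)  from 3·(17669,1034) + (2136,125)
…
step 8: (200767, 11749)  from 2·(72812,4261) + (55143,3227)
step 9: (2281249, 133500)  from 11·(200767,11749) + (72812,4261)
(x₁, y₁) = (2281249, 133500);  2281249² − 292·133500² = 1 ✓

2281249 133500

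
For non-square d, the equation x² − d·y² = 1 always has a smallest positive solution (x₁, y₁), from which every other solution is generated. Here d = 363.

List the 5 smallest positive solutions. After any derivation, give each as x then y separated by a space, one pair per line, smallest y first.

√363 = [19; 19,38, …], period ℓ=2 (even) → k=1
i=0: a=19 ⇒ p=19, q=1
i=1: a=19 ⇒ p=362, q=19
(x₁, y₁) = (362, 19);  362² − 363·19² = 1 ✓
(x_2, y_2) = (362·362 + 363·19·19, 362·19 + 19·362) = (262087, 13756)
(x_3, y_3) = (362·262087 + 363·19·13756, 362·13756 + 19·262087) = (189750626, 9959325)
(x_4, y_4) = (362·189750626 + 363·19·9959325, 362·9959325 + 19·189750626) = (137379191137, 7210537544)
(x_5, y_5) = (362·137379191137 + 363·19·7210537544, 362·7210537544 + 19·137379191137) = (99462344632562, 5220419222531)

362 19
262087 13756
189750626 9959325
137379191137 7210537544
99462344632562 5220419222531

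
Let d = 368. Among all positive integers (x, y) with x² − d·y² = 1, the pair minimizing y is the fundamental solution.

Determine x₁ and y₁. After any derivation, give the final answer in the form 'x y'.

1151 60

[19; 5,2,5,38] for √368; ℓ=4 ⇒ convergent index 3
step 0: (19, 1)  from 19·(1,0) + (0,1)
…
step 2: (211, 11)  from 2·(96,5) + (19,1)
step 3: (1151, 60)  from 5·(211,11) + (96,5)
(x₁, y₁) = (1151, 60);  1151² − 368·60² = 1 ✓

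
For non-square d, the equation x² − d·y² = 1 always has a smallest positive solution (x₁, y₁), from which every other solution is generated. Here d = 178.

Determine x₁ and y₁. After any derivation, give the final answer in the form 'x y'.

1601 120

d=178: √d = [13; 2,1,12,1,2,26] (ℓ=6, even), read p_5/q_5
step 0: (13, 1)  from 13·(1,0) + (0,1)
…
step 3: (507, 38)  from 12·(40,3) + (27,2)
step 4: (547, 41)  from 1·(507,38) + (40,3)
step 5: (1601, 120)  from 2·(547,41) + (507,38)
(x₁, y₁) = (1601, 120);  1601² − 178·120² = 1 ✓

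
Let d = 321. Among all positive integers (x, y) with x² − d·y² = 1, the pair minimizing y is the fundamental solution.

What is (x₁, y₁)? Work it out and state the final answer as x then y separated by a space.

215 12

d=321: √d = [17; 1,10,1,34] (ℓ=4, even), read p_3/q_3
step 0: (17, 1)  from 17·(1,0) + (0,1)
step 1: (18, 1)  from 1·(17,1) + (1,0)
step 2: (197, 11)  from 10·(18,1) + (17,1)
step 3: (215, 12)  from 1·(197,11) + (18,1)
(x₁, y₁) = (215, 12);  215² − 321·12² = 1 ✓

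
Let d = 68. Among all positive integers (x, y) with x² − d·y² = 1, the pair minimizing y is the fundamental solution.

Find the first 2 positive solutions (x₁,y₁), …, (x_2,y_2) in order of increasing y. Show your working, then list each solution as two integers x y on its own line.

√68 = [8; 4,16, …], period ℓ=2 (even) → k=1
a_0=8:  p_0=8·1+0=8,  q_0=8·0+1=1
a_1=4:  p_1=4·8+1=33,  q_1=4·1+0=4
→ (33, 4).  Check: 33²=1089, 68·4²=1088, difference 1.
(x_2, y_2) = (33·33 + 68·4·4, 33·4 + 4·33) = (2177, 264)

33 4
2177 264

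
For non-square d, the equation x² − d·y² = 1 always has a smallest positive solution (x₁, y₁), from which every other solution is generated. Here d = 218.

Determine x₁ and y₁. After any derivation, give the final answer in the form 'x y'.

126003 8534

[14; 1,3,3,1,28] for √218; ℓ=5 ⇒ convergent index 9
i=0: a=14 ⇒ p=14, q=1
i=1: a=1 ⇒ p=15, q=1
i=2: a=3 ⇒ p=59, q=4
i=3: a=3 ⇒ p=192, q=13
i=4: a=1 ⇒ p=251, q=17
i=5: a=28 ⇒ p=7220, q=489
…
i=7: a=3 ⇒ p=29633, q=2007
i=8: a=3 ⇒ p=96370, q=6527
i=9: a=1 ⇒ p=126003, q=8534
→ (126003, 8534).  Check: 126003²=15876756009, 218·8534²=15876756008, difference 1.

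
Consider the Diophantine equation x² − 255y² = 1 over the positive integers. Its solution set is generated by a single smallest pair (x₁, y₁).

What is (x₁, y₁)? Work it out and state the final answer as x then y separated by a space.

16 1

√255 = [15; 1,30, …], period ℓ=2 (even) → k=1
a_0=15:  p_0=15·1+0=15,  q_0=15·0+1=1
a_1=1:  p_1=1·15+1=16,  q_1=1·1+0=1
(x₁, y₁) = (16, 1);  16² − 255·1² = 1 ✓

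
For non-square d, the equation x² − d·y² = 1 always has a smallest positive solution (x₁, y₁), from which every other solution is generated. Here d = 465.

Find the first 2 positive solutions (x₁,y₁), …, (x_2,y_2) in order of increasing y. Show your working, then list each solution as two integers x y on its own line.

√465 = [21; 1,1,3,2,2,2,3,1,1,42, …], period ℓ=10 (even) → k=9
i=0: a=21 ⇒ p=21, q=1
i=1: a=1 ⇒ p=22, q=1
…
i=4: a=2 ⇒ p=345, q=16
i=5: a=2 ⇒ p=841, q=39
i=6: a=2 ⇒ p=2027, q=94
i=7: a=3 ⇒ p=6922, q=321
i=8: a=1 ⇒ p=8949, q=415
i=9: a=1 ⇒ p=15871, q=736
fundamental: x₁=15871, y₁=736  (since 251888641 − 465·541696 = 1)
n=2: (15871,736)∘(15871,736) = (15871·15871+465·736·736, 15871·736+736·15871) = (503777281,23362112)

15871 736
503777281 23362112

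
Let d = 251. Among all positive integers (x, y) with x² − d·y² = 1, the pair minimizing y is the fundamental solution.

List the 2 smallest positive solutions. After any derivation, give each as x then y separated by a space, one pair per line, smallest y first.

√251 → a₀=15, period (1,5,2,1,2,…,5,1,30); ℓ=14 even so k=13
k=0  a_k=15  p_k/q_k = 15/1
…
k=6  a_k=2  p_k/q_k = 1917/121
k=7  a_k=15  p_k/q_k = 29563/1866
k=8  a_k=2  p_k/q_k = 61043/3853
…
k=11  a_k=2  p_k/q_k = 577033/36422
k=12  a_k=5  p_k/q_k = 3097857/195535
k=13  a_k=1  p_k/q_k = 3674890/231957
fundamental: x₁=3674890, y₁=231957  (since 13504816512100 − 251·53804049849 = 1)
(3674890+231957√251)^2 = 27009633024199 + 1704832919460√251

3674890 231957
27009633024199 1704832919460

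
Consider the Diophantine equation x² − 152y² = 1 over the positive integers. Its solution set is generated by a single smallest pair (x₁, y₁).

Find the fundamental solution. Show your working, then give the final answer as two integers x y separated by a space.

37 3

d=152: √d = [12; 3,24] (ℓ=2, even), read p_1/q_1
step 0: (12, 1)  from 12·(1,0) + (0,1)
step 1: (37, 3)  from 3·(12,1) + (1,0)
→ (37, 3).  Check: 37²=1369, 152·3²=1368, difference 1.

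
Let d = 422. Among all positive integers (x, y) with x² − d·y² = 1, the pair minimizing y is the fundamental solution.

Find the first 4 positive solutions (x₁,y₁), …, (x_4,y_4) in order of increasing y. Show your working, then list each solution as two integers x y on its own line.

[20; 1,1,5,2,1,…,1,1,40] for √422; ℓ=14 ⇒ convergent index 13
step 0: (20, 1)  from 20·(1,0) + (0,1)
…
step 3: (226, 11)  from 5·(41,2) + (21,1)
…
step 6: (2650, 129)  from 3·(719,35) + (493,24)
…
step 9: (217526, 10589)  from 1·(163807,7974) + (53719,2615)
…
step 11: (3211821, 156349)  from 5·(598859,29152) + (217526,10589)
step 12: (3810680, 185501)  from 1·(3211821,156349) + (598859,29152)
step 13: (7022501, 341850)  from 1·(3810680,185501) + (3211821,156349)
→ (7022501, 341850).  Check: 7022501²=49315520295001, 422·341850²=49315520295000, difference 1.
n=2: (7022501,341850)∘(7022501,341850) = (7022501·7022501+422·341850·341850, 7022501·341850+341850·7022501) = (98631040590001,4801283933700)
n=3: (98631040590001,4801283933700)∘(7022501,341850) = (7022501·98631040590001+422·341850·4801283933700, 7022501·4801283933700+341850·98631040590001) = (1385273162348638202501,67434042451384025550)
n=4: (1385273162348638202501,67434042451384025550)∘(7022501,341850) = (7022501·1385273162348638202501+422·341850·67434042451384025550, 7022501·67434042451384025550+341850·1385273162348638202501) = (19456164335732849620362360001,947111261097768740333867400)

7022501 341850
98631040590001 4801283933700
1385273162348638202501 67434042451384025550
19456164335732849620362360001 947111261097768740333867400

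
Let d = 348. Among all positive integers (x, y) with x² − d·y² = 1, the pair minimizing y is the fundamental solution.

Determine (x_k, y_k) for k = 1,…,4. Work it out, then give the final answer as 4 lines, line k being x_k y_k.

1567 84
4910977 263256
15391000351 825044220
48235390189057 2585688322224

[18; 1,1,1,8,1,1,1,36] for √348; ℓ=8 ⇒ convergent index 7
step 0: (18, 1)  from 18·(1,0) + (0,1)
step 1: (19, 1)  from 1·(18,1) + (1,0)
…
step 3: (56, 3)  from 1·(37,2) + (19,1)
…
step 5: (541, 29)  from 1·(485,26) + (56,3)
step 6: (1026, 55)  from 1·(541,29) + (485,26)
step 7: (1567, 84)  from 1·(1026,55) + (541,29)
(x₁, y₁) = (1567, 84);  1567² − 348·84² = 1 ✓
(x_2, y_2) = (1567·1567 + 348·84·84, 1567·84 + 84·1567) = (4910977, 263256)
(x_3, y_3) = (1567·4910977 + 348·84·263256, 1567·263256 + 84·4910977) = (15391000351, 825044220)
(x_4, y_4) = (1567·15391000351 + 348·84·825044220, 1567·825044220 + 84·15391000351) = (48235390189057, 2585688322224)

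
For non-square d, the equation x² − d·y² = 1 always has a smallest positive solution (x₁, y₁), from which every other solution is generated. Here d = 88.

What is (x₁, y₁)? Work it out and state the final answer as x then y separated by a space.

197 21

√88 = [9; 2,1,1,1,2,18, …], period ℓ=6 (even) → k=5
a_0=9:  p_0=9·1+0=9,  q_0=9·0+1=1
a_1=2:  p_1=2·9+1=19,  q_1=2·1+0=2
…
a_3=1:  p_3=1·28+19=47,  q_3=1·3+2=5
a_4=1:  p_4=1·47+28=75,  q_4=1·5+3=8
a_5=2:  p_5=2·75+47=197,  q_5=2·8+5=21
fundamental: x₁=197, y₁=21  (since 38809 − 88·441 = 1)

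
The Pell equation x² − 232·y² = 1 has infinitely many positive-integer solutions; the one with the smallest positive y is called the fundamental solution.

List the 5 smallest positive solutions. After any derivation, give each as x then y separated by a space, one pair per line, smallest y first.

19603 1287
768555217 50458122
30131975818099 1978261129845
1181354243155834177 77559705806244948
46316174427035658925363 3040805823861378301443

√232 → a₀=15, period (4,3,7,3,4,30); ℓ=6 even so k=5
step 0: (15, 1)  from 15·(1,0) + (0,1)
step 1: (61, 4)  from 4·(15,1) + (1,0)
step 2: (198, 13)  from 3·(61,4) + (15,1)
…
step 4: (4539, 298)  from 3·(1447,95) + (198,13)
step 5: (19603, 1287)  from 4·(4539,298) + (1447,95)
→ (19603, 1287).  Check: 19603²=384277609, 232·1287²=384277608, difference 1.
k=2:  x_2 = 19603·19603+232·1287·1287 = 768555217,  y_2 = 19603·1287+1287·19603 = 50458122
k=3:  x_3 = 19603·768555217+232·1287·50458122 = 30131975818099,  y_3 = 19603·50458122+1287·768555217 = 1978261129845
k=4:  x_4 = 19603·30131975818099+232·1287·1978261129845 = 1181354243155834177,  y_4 = 19603·1978261129845+1287·30131975818099 = 77559705806244948
k=5:  x_5 = 19603·1181354243155834177+232·1287·77559705806244948 = 46316174427035658925363,  y_5 = 19603·77559705806244948+1287·1181354243155834177 = 3040805823861378301443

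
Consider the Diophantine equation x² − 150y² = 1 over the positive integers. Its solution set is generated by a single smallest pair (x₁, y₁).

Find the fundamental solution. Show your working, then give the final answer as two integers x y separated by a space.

49 4

d=150: √d = [12; 4,24] (ℓ=2, even), read p_1/q_1
i=0: a=12 ⇒ p=12, q=1
i=1: a=4 ⇒ p=49, q=4
fundamental: x₁=49, y₁=4  (since 2401 − 150·16 = 1)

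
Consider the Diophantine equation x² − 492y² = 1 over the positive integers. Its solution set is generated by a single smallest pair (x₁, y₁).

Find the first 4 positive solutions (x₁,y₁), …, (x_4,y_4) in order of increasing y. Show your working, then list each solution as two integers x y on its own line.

29767 1342
1772148577 79894628
105503093353351 4756446782010
6281021157926249857 283170302640288712

√492 = [22; 5,1,1,10,1,1,5,44, …], period ℓ=8 (even) → k=7
i=0: a=22 ⇒ p=22, q=1
…
i=5: a=1 ⇒ p=2817, q=127
i=6: a=1 ⇒ p=5390, q=243
i=7: a=5 ⇒ p=29767, q=1342
fundamental: x₁=29767, y₁=1342  (since 886074289 − 492·1800964 = 1)
(x_2, y_2) = (29767·29767 + 492·1342·1342, 29767·1342 + 1342·29767) = (1772148577, 79894628)
(x_3, y_3) = (29767·1772148577 + 492·1342·79894628, 29767·79894628 + 1342·1772148577) = (105503093353351, 4756446782010)
(x_4, y_4) = (29767·105503093353351 + 492·1342·4756446782010, 29767·4756446782010 + 1342·105503093353351) = (6281021157926249857, 283170302640288712)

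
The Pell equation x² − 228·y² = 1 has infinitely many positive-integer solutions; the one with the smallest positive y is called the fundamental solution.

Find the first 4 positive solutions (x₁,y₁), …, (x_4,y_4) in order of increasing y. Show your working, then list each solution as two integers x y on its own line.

√228 = [15; 10,30, …], period ℓ=2 (even) → k=1
step 0: (15, 1)  from 15·(1,0) + (0,1)
step 1: (151, 10)  from 10·(15,1) + (1,0)
fundamental: x₁=151, y₁=10  (since 22801 − 228·100 = 1)
(151+10√228)^2 = 45601 + 3020√228
(151+10√228)^3 = 13771351 + 912030√228
(151+10√228)^4 = 4158902401 + 275430040√228

151 10
45601 3020
13771351 912030
4158902401 275430040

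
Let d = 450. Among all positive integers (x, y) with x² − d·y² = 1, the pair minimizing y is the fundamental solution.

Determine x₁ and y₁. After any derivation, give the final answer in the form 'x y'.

d=450: √d = [21; 4,1,2,4,2,1,4,42] (ℓ=8, even), read p_7/q_7
a_0=21:  p_0=21·1+0=21,  q_0=21·0+1=1
a_1=4:  p_1=4·21+1=85,  q_1=4·1+0=4
a_2=1:  p_2=1·85+21=106,  q_2=1·4+1=5
a_3=2:  p_3=2·106+85=297,  q_3=2·5+4=14
…
a_5=2:  p_5=2·1294+297=2885,  q_5=2·61+14=136
a_6=1:  p_6=1·2885+1294=4179,  q_6=1·136+61=197
a_7=4:  p_7=4·4179+2885=19601,  q_7=4·197+136=924
fundamental: x₁=19601, y₁=924  (since 384199201 − 450·853776 = 1)

19601 924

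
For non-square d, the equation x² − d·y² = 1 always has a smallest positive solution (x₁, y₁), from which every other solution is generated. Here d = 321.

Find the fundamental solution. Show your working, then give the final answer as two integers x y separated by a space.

215 12

d=321: √d = [17; 1,10,1,34] (ℓ=4, even), read p_3/q_3
a_0=17:  p_0=17·1+0=17,  q_0=17·0+1=1
a_1=1:  p_1=1·17+1=18,  q_1=1·1+0=1
a_2=10:  p_2=10·18+17=197,  q_2=10·1+1=11
a_3=1:  p_3=1·197+18=215,  q_3=1·11+1=12
(x₁, y₁) = (215, 12);  215² − 321·12² = 1 ✓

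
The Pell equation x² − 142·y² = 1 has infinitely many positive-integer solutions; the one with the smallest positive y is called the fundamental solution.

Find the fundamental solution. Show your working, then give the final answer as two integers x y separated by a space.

d=142: √d = [11; 1,10,1,22] (ℓ=4, even), read p_3/q_3
a_0=11:  p_0=11·1+0=11,  q_0=11·0+1=1
a_1=1:  p_1=1·11+1=12,  q_1=1·1+0=1
a_2=10:  p_2=10·12+11=131,  q_2=10·1+1=11
a_3=1:  p_3=1·131+12=143,  q_3=1·11+1=12
(x₁, y₁) = (143, 12);  143² − 142·12² = 1 ✓

143 12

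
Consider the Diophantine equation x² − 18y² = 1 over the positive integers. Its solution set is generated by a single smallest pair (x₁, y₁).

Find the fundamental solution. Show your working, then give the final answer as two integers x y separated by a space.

[4; 4,8] for √18; ℓ=2 ⇒ convergent index 1
a_0=4:  p_0=4·1+0=4,  q_0=4·0+1=1
a_1=4:  p_1=4·4+1=17,  q_1=4·1+0=4
fundamental: x₁=17, y₁=4  (since 289 − 18·16 = 1)

17 4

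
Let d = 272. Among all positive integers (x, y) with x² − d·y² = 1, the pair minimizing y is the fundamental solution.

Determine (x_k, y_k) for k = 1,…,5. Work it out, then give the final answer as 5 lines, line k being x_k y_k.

33 2
2177 132
143649 8710
9478657 574728
625447713 37923338

d=272: √d = [16; 2,32] (ℓ=2, even), read p_1/q_1
a_0=16:  p_0=16·1+0=16,  q_0=16·0+1=1
a_1=2:  p_1=2·16+1=33,  q_1=2·1+0=2
→ (33, 2).  Check: 33²=1089, 272·2²=1088, difference 1.
k=2:  x_2 = 33·33+272·2·2 = 2177,  y_2 = 33·2+2·33 = 132
k=3:  x_3 = 33·2177+272·2·132 = 143649,  y_3 = 33·132+2·2177 = 8710
k=4:  x_4 = 33·143649+272·2·8710 = 9478657,  y_4 = 33·8710+2·143649 = 574728
k=5:  x_5 = 33·9478657+272·2·574728 = 625447713,  y_5 = 33·574728+2·9478657 = 37923338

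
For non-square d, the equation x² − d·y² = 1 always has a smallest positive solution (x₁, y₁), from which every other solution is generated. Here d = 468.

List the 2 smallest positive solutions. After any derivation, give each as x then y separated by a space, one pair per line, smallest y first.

[21; 1,1,1,2,1,1,1,42] for √468; ℓ=8 ⇒ convergent index 7
a_0=21:  p_0=21·1+0=21,  q_0=21·0+1=1
…
a_2=1:  p_2=1·22+21=43,  q_2=1·1+1=2
…
a_4=2:  p_4=2·65+43=173,  q_4=2·3+2=8
a_5=1:  p_5=1·173+65=238,  q_5=1·8+3=11
a_6=1:  p_6=1·238+173=411,  q_6=1·11+8=19
a_7=1:  p_7=1·411+238=649,  q_7=1·19+11=30
fundamental: x₁=649, y₁=30  (since 421201 − 468·900 = 1)
(x_2, y_2) = (649·649 + 468·30·30, 649·30 + 30·649) = (842401, 38940)

649 30
842401 38940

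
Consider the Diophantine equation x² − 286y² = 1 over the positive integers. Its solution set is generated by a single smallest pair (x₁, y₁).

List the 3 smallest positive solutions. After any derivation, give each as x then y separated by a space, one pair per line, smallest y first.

561835 33222
631317134449 37330564740
709392124465745995 41947235681362578

√286 → a₀=16, period (1,10,3,3,2,3,3,10,1,32); ℓ=10 even so k=9
a_0=16:  p_0=16·1+0=16,  q_0=16·0+1=1
a_1=1:  p_1=1·16+1=17,  q_1=1·1+0=1
a_2=10:  p_2=10·17+16=186,  q_2=10·1+1=11
…
a_8=10:  p_8=10·49703+15102=512132,  q_8=10·2939+893=30283
a_9=1:  p_9=1·512132+49703=561835,  q_9=1·30283+2939=33222
→ (561835, 33222).  Check: 561835²=315658567225, 286·33222²=315658567224, difference 1.
(561835+33222√286)^2 = 631317134449 + 37330564740√286
(561835+33222√286)^3 = 709392124465745995 + 41947235681362578√286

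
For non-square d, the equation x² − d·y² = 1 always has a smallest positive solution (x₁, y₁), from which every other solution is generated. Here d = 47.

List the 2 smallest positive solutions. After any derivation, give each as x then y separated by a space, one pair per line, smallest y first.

√47 = [6; 1,5,1,12, …], period ℓ=4 (even) → k=3
a_0=6:  p_0=6·1+0=6,  q_0=6·0+1=1
a_1=1:  p_1=1·6+1=7,  q_1=1·1+0=1
a_2=5:  p_2=5·7+6=41,  q_2=5·1+1=6
a_3=1:  p_3=1·41+7=48,  q_3=1·6+1=7
(x₁, y₁) = (48, 7);  48² − 47·7² = 1 ✓
(x_2, y_2) = (48·48 + 47·7·7, 48·7 + 7·48) = (4607, 672)

48 7
4607 672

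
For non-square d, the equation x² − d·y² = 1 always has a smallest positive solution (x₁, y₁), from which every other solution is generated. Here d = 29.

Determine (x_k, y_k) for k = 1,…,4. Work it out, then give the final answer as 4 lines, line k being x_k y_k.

9801 1820
192119201 35675640
3765920568201 699313893460
73819574785756801 13707950903927280

√29 → a₀=5, period (2,1,1,2,10); ℓ=5 odd so k=9
k=0  a_k=5  p_k/q_k = 5/1
k=1  a_k=2  p_k/q_k = 11/2
…
k=3  a_k=1  p_k/q_k = 27/5
k=4  a_k=2  p_k/q_k = 70/13
k=5  a_k=10  p_k/q_k = 727/135
k=6  a_k=2  p_k/q_k = 1524/283
…
k=8  a_k=1  p_k/q_k = 3775/701
k=9  a_k=2  p_k/q_k = 9801/1820
(x₁, y₁) = (9801, 1820);  9801² − 29·1820² = 1 ✓
n=2: (9801,1820)∘(9801,1820) = (9801·9801+29·1820·1820, 9801·1820+1820·9801) = (192119201,35675640)
n=3: (192119201,35675640)∘(9801,1820) = (9801·192119201+29·1820·35675640, 9801·35675640+1820·192119201) = (3765920568201,699313893460)
n=4: (3765920568201,699313893460)∘(9801,1820) = (9801·3765920568201+29·1820·699313893460, 9801·699313893460+1820·3765920568201) = (73819574785756801,13707950903927280)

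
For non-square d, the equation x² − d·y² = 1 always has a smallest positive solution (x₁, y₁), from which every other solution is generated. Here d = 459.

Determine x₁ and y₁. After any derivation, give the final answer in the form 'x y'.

499850 23331

d=459: √d = [21; 2,2,1,4,21,4,1,2,2,42] (ℓ=10, even), read p_9/q_9
a_0=21:  p_0=21·1+0=21,  q_0=21·0+1=1
a_1=2:  p_1=2·21+1=43,  q_1=2·1+0=2
…
a_3=1:  p_3=1·107+43=150,  q_3=1·5+2=7
…
a_5=21:  p_5=21·707+150=14997,  q_5=21·33+7=700
a_6=4:  p_6=4·14997+707=60695,  q_6=4·700+33=2833
a_7=1:  p_7=1·60695+14997=75692,  q_7=1·2833+700=3533
a_8=2:  p_8=2·75692+60695=212079,  q_8=2·3533+2833=9899
a_9=2:  p_9=2·212079+75692=499850,  q_9=2·9899+3533=23331
fundamental: x₁=499850, y₁=23331  (since 249850022500 − 459·544335561 = 1)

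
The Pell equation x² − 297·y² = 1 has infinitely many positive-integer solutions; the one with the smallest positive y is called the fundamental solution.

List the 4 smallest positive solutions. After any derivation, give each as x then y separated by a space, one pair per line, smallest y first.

√297 → a₀=17, period (4,3,1,1,2,1,1,3,4,34); ℓ=10 even so k=9
a_0=17:  p_0=17·1+0=17,  q_0=17·0+1=1
a_1=4:  p_1=4·17+1=69,  q_1=4·1+0=4
a_2=3:  p_2=3·69+17=224,  q_2=3·4+1=13
a_3=1:  p_3=1·224+69=293,  q_3=1·13+4=17
…
a_5=2:  p_5=2·517+293=1327,  q_5=2·30+17=77
…
a_7=1:  p_7=1·1844+1327=3171,  q_7=1·107+77=184
a_8=3:  p_8=3·3171+1844=11357,  q_8=3·184+107=659
a_9=4:  p_9=4·11357+3171=48599,  q_9=4·659+184=2820
→ (48599, 2820).  Check: 48599²=2361862801, 297·2820²=2361862800, difference 1.
k=2:  x_2 = 48599·48599+297·2820·2820 = 4723725601,  y_2 = 48599·2820+2820·48599 = 274098360
k=3:  x_3 = 48599·4723725601+297·2820·274098360 = 459136680917399,  y_3 = 48599·274098360+2820·4723725601 = 26641812392460
k=4:  x_4 = 48599·459136680917399+297·2820·26641812392460 = 44627167107085622401,  y_4 = 48599·26641812392460+2820·459136680917399 = 2589530880648228720

48599 2820
4723725601 274098360
459136680917399 26641812392460
44627167107085622401 2589530880648228720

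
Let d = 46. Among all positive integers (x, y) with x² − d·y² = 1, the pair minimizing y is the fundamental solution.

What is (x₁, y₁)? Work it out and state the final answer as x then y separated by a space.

24335 3588

[6; 1,3,1,1,2,6,2,1,1,3,1,12] for √46; ℓ=12 ⇒ convergent index 11
step 0: (6, 1)  from 6·(1,0) + (0,1)
…
step 4: (61, 9)  from 1·(34,5) + (27,4)
…
step 10: (19038, 2807)  from 3·(5297,781) + (3147,464)
step 11: (24335, 3588)  from 1·(19038,2807) + (5297,781)
fundamental: x₁=24335, y₁=3588  (since 592192225 − 46·12873744 = 1)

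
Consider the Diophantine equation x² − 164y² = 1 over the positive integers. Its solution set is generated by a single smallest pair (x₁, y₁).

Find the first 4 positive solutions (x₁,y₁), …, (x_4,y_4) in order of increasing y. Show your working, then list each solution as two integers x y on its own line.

2049 160
8396801 655680
34410088449 2686976480
141012534067201 11011228959360

√164 = [12; 1,4,6,4,1,24, …], period ℓ=6 (even) → k=5
k=0  a_k=12  p_k/q_k = 12/1
k=1  a_k=1  p_k/q_k = 13/1
k=2  a_k=4  p_k/q_k = 64/5
k=3  a_k=6  p_k/q_k = 397/31
k=4  a_k=4  p_k/q_k = 1652/129
k=5  a_k=1  p_k/q_k = 2049/160
(x₁, y₁) = (2049, 160);  2049² − 164·160² = 1 ✓
n=2: (2049,160)∘(2049,160) = (2049·2049+164·160·160, 2049·160+160·2049) = (8396801,655680)
n=3: (8396801,655680)∘(2049,160) = (2049·8396801+164·160·655680, 2049·655680+160·8396801) = (34410088449,2686976480)
n=4: (34410088449,2686976480)∘(2049,160) = (2049·34410088449+164·160·2686976480, 2049·2686976480+160·34410088449) = (141012534067201,11011228959360)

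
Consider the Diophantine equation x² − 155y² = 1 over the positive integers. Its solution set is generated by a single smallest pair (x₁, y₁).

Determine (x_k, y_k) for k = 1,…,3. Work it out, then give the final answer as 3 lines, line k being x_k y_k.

249 20
124001 9960
61752249 4960060

d=155: √d = [12; 2,4,2,24] (ℓ=4, even), read p_3/q_3
step 0: (12, 1)  from 12·(1,0) + (0,1)
…
step 2: (112, 9)  from 4·(25,2) + (12,1)
step 3: (249, 20)  from 2·(112,9) + (25,2)
(x₁, y₁) = (249, 20);  249² − 155·20² = 1 ✓
n=2: (249,20)∘(249,20) = (249·249+155·20·20, 249·20+20·249) = (124001,9960)
n=3: (124001,9960)∘(249,20) = (249·124001+155·20·9960, 249·9960+20·124001) = (61752249,4960060)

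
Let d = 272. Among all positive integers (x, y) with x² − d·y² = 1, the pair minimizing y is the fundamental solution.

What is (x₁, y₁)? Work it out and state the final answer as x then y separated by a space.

√272 = [16; 2,32, …], period ℓ=2 (even) → k=1
i=0: a=16 ⇒ p=16, q=1
i=1: a=2 ⇒ p=33, q=2
→ (33, 2).  Check: 33²=1089, 272·2²=1088, difference 1.

33 2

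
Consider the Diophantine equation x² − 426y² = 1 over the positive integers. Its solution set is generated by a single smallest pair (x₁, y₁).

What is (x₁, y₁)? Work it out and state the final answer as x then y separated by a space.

√426 = [20; 1,1,1,3,2,6,2,3,1,1,1,40, …], period ℓ=12 (even) → k=11
k=0  a_k=20  p_k/q_k = 20/1
k=1  a_k=1  p_k/q_k = 21/1
k=2  a_k=1  p_k/q_k = 41/2
…
k=4  a_k=3  p_k/q_k = 227/11
k=5  a_k=2  p_k/q_k = 516/25
k=6  a_k=6  p_k/q_k = 3323/161
k=7  a_k=2  p_k/q_k = 7162/347
k=8  a_k=3  p_k/q_k = 24809/1202
k=9  a_k=1  p_k/q_k = 31971/1549
k=10  a_k=1  p_k/q_k = 56780/2751
k=11  a_k=1  p_k/q_k = 88751/4300
(x₁, y₁) = (88751, 4300);  88751² − 426·4300² = 1 ✓

88751 4300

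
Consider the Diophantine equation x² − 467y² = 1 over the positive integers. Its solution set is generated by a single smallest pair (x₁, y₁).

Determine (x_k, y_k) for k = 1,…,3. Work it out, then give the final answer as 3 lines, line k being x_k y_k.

1625626 75225
5285319783751 244575431700
17183906517558380626 795176361465413175

d=467: √d = [21; 1,1,1,1,3,…,1,1,42] (ℓ=14, even), read p_13/q_13
k=0  a_k=21  p_k/q_k = 21/1
…
k=3  a_k=1  p_k/q_k = 65/3
k=4  a_k=1  p_k/q_k = 108/5
k=5  a_k=3  p_k/q_k = 389/18
k=6  a_k=3  p_k/q_k = 1275/59
k=7  a_k=21  p_k/q_k = 27164/1257
k=8  a_k=3  p_k/q_k = 82767/3830
k=9  a_k=3  p_k/q_k = 275465/12747
k=10  a_k=1  p_k/q_k = 358232/16577
k=11  a_k=1  p_k/q_k = 633697/29324
k=12  a_k=1  p_k/q_k = 991929/45901
k=13  a_k=1  p_k/q_k = 1625626/75225
(x₁, y₁) = (1625626, 75225);  1625626² − 467·75225² = 1 ✓
n=2: (1625626,75225)∘(1625626,75225) = (1625626·1625626+467·75225·75225, 1625626·75225+75225·1625626) = (5285319783751,244575431700)
n=3: (5285319783751,244575431700)∘(1625626,75225) = (1625626·5285319783751+467·75225·244575431700, 1625626·244575431700+75225·5285319783751) = (17183906517558380626,795176361465413175)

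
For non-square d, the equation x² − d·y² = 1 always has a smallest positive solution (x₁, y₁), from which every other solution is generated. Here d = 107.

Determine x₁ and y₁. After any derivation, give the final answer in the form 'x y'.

962 93

√107 → a₀=10, period (2,1,9,1,2,20); ℓ=6 even so k=5
step 0: (10, 1)  from 10·(1,0) + (0,1)
step 1: (21, 2)  from 2·(10,1) + (1,0)
…
step 4: (331, 32)  from 1·(300,29) + (31,3)
step 5: (962, 93)  from 2·(331,32) + (300,29)
→ (962, 93).  Check: 962²=925444, 107·93²=925443, difference 1.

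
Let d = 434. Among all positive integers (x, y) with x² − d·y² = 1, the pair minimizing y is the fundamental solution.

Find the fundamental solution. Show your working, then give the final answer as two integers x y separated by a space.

125 6

[20; 1,4,1,40] for √434; ℓ=4 ⇒ convergent index 3
step 0: (20, 1)  from 20·(1,0) + (0,1)
step 1: (21, 1)  from 1·(20,1) + (1,0)
step 2: (104, 5)  from 4·(21,1) + (20,1)
step 3: (125, 6)  from 1·(104,5) + (21,1)
→ (125, 6).  Check: 125²=15625, 434·6²=15624, difference 1.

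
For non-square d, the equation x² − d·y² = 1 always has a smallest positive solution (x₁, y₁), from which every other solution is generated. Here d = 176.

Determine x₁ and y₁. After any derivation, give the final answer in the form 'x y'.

199 15

√176 = [13; 3,1,3,26, …], period ℓ=4 (even) → k=3
k=0  a_k=13  p_k/q_k = 13/1
…
k=2  a_k=1  p_k/q_k = 53/4
k=3  a_k=3  p_k/q_k = 199/15
(x₁, y₁) = (199, 15);  199² − 176·15² = 1 ✓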